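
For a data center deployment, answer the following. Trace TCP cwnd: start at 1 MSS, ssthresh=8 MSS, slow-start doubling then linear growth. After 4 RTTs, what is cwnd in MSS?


RTT 0: cwnd = 1 MSS (initial)
RTT 1: cwnd = 2 MSS (slow start, doubled)
RTT 2: cwnd = 4 MSS (slow start, doubled)
RTT 3: cwnd = 8 MSS (slow start, doubled)
RTT 4: cwnd = 9 MSS (congestion avoidance, +1)

9


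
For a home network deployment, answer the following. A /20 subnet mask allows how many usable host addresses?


Given: subnet mask /20
Host bits = 32 - 20 = 12
Total addresses = 2^12 = 4096
Usable hosts = 4096 - 2 (network + broadcast) = 4094

4094


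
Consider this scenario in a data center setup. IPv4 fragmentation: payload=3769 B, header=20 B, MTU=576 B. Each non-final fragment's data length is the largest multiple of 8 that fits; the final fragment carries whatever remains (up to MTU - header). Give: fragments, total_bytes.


Max data per non-final fragment = floor((MTU - header)/8)*8 = floor((576 - 20)/8)*8 = floor(556/8)*8 = 552 B
Final fragment needs no 8-byte alignment: it can carry up to MTU - header = 556 B
Non-final fragments needed = ceil((payload - 556) / 552) = ceil(3213/552) = ceil(5.8207) = 6
Number of fragments = 6 + 1 = 7
Fragment sizes (data): 6 * 552 B + 457 B (last, 457 <= 556 OK)
Total bytes sent = payload + n_frags * header = 3769 + 7*20 = 3769 + 140 = 3909 B

7, 3909


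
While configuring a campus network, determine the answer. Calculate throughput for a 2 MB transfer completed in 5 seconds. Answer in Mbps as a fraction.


Given: file = 2 MB, time = 5 s
File in Mb = 2 * 8 = 16 Mb
Throughput = 16 / 5 Mbps
Throughput = 16/5 Mbps

16/5


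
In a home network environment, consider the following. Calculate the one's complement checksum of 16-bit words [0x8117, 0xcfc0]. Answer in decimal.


Given words: [0x8117, 0xcfc0]
Step 1: Sum all words
Raw sum = 33047 + 53184 = 86231
Step 2: Fold carry: (20695 + 1) = 20696
One's complement = ~20696 & 0xFFFF = 44839

44839


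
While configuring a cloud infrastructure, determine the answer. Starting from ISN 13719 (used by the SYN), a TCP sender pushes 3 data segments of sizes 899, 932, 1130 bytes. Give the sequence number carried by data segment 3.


The SYN occupies sequence number ISN = 13719, so the first data byte is ISN + 1 = 13720.
SEQ of data segment i = (ISN + 1) + sum of payload sizes of segments 1..i-1.
Segment 1: SEQ = 13720, payload = 899 bytes
Segment 2: SEQ = 14619, payload = 932 bytes
Segment 3: SEQ = 15551, payload = 1130 bytes
SEQ of segment 3 = 13720 + 899 + 932 = 15551

15551


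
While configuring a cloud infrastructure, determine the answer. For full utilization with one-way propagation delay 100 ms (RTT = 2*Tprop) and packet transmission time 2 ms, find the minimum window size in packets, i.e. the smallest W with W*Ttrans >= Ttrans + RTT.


Given: Ttrans = 2 ms, RTT = 200 ms (= 2 * Tprop, Tprop = 100 ms)
Time until first ACK returns = Ttrans + RTT = 2 + 200 = 202 ms
Need W * Ttrans >= Ttrans + RTT  ->  W >= (Ttrans + RTT) / Ttrans
(Ttrans + RTT) / Ttrans = 202 / 2 = 101
W_min = ceil(101) = 101

101


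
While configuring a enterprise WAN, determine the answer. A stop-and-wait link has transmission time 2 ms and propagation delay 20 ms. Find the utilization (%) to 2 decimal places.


Given: Ttrans = 2 ms, Tprop = 20 ms
RTT = 2 * Tprop = 2 * 20 = 40 ms
U = Ttrans / (Ttrans + RTT)
U = 2 / (2 + 40)
U = 2 / 42 = 0.047619
U% = 4.76%

4.76


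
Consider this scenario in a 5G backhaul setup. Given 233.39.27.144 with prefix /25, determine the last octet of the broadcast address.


Given: IP = 233.39.27.144, prefix = /25
Host bits = 32 - 25 = 7
Network last octet = 144 AND mask = 128
Host part size = 2^7 - 1 = 127
Broadcast last octet = 128 OR 127 = 255

255


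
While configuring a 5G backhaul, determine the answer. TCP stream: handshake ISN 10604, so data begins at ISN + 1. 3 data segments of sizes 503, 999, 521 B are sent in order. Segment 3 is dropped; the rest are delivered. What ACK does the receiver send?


SYN uses sequence number 10604; first data byte = ISN + 1 = 10605.
Segment 1: SEQ = 10605, len = 503 B, covers [10605, 11107]
Segment 2: SEQ = 11108, len = 999 B, covers [11108, 12106]
Segment 3: SEQ = 12107, len = 521 B, covers [12107, 12627] [LOST]
In-order data received: bytes [10605, 12106] (segments 1..2).
Segment 3 missing -> gap begins at byte 12107.
Cumulative ACK = next expected in-order byte = 10605 + 503 + 999 = 12107

12107


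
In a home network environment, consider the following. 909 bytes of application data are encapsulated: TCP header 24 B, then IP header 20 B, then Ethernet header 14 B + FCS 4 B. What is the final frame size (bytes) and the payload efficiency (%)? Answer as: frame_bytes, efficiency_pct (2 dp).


TCP segment = 909 + 24 = 933 B
IP packet = 933 + 20 = 953 B
Ethernet frame = 953 + 14 + 4 = 971 B
Efficiency = app / frame = 909 / 971 = 0.936148 = 93.6148% -> 93.61% (2 dp)

971, 93.61


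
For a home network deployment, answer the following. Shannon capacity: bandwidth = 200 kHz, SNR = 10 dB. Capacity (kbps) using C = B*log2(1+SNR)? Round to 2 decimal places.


Given: B = 200 kHz, SNR = 10 dB
SNR linear = 10^(10/10) = 10
1 + SNR = 11
log2(11) = 3.4594316186
C = 200 * 1000 * 3.4594316186 = 691886.3237 bps
C = 691.886324 kbps -> 691.89 kbps (2 dp)

691.89


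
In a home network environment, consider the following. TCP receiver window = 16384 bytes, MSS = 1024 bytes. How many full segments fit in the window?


Given: RWND = 16384 bytes, MSS = 1024 bytes
Full segments = floor(RWND / MSS)
Full segments = floor(16384 / 1024)
Full segments = floor(16.0) = 16

16


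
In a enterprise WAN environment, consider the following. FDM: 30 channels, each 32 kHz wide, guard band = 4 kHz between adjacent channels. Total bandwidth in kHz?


Given: 30 channels, 32 kHz each, guard = 4 kHz
Channel bandwidth = 30 * 32 = 960 kHz
Guard bands = 29 gaps * 4 kHz = 116 kHz
Total = 960 + 116 = 1076 kHz

1076


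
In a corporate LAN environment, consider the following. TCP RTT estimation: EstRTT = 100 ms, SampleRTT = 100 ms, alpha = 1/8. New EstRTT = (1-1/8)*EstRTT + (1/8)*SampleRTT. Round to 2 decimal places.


Given: EstRTT = 100 ms, SampleRTT = 100 ms, alpha = 1/8
New EstRTT = (1 - alpha) * EstRTT + alpha * SampleRTT
(7/8) * 100 = 87.5
(1/8) * 100 = 12.5
New EstRTT = 87.5 + 12.5 = 100 ms -> 100.00 ms (2 dp)

100.00


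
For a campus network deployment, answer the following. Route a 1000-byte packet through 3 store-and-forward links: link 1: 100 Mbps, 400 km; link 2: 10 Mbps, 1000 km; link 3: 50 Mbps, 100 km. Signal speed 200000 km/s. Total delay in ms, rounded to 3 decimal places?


Packet = 1000 bytes = 8000 bits. Store-and-forward: sum (t_trans + t_prop) per link.
Link 1: t_trans = 8000/(100*10^6) s = 0.0800 ms; t_prop = 400/200000 s = 2.0000 ms; subtotal = 2.0800 ms
Link 2: t_trans = 8000/(10*10^6) s = 0.8000 ms; t_prop = 1000/200000 s = 5.0000 ms; subtotal = 5.8000 ms
Link 3: t_trans = 8000/(50*10^6) s = 0.1600 ms; t_prop = 100/200000 s = 0.5000 ms; subtotal = 0.6600 ms
End-to-end = 2.0800 + 5.8000 + 0.6600 = 8.5400 ms -> 8.540 ms (3 dp)

8.540


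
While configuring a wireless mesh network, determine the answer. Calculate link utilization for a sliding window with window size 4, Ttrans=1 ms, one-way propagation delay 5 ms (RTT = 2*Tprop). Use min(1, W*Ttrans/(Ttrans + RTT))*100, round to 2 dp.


Given: W = 4, Ttrans = 1 ms, RTT = 10 ms (= 2 * Tprop, Tprop = 5 ms)
Cycle time = Ttrans + RTT = 1 + 10 = 11 ms (first packet sent until its ACK returns)
W * Ttrans = 4 * 1 = 4 ms of sending per cycle
W * Ttrans / (Ttrans + RTT) = 4 / 11 = 0.363636
U = min(1, 0.363636) = 0.363636
U% = 36.36%

36.36


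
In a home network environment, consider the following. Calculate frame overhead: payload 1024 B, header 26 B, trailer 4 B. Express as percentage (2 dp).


Given: payload = 1024 B, header = 26 B, trailer = 4 B
Overhead bytes = header + trailer = 26 + 4 = 30
Total frame = payload + overhead = 1024 + 30 = 1054
Overhead % = 30 / 1054 * 100 = 2.8463% -> 2.85% (2 dp)

2.85


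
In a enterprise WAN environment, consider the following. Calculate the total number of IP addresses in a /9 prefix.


Given: CIDR prefix /9
Host bits = 32 - 9 = 23
Total addresses = 2^23 = 8388608

8388608


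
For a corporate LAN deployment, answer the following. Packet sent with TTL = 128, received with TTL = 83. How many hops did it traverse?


Given: initial TTL = 128, received TTL = 83
Hops = initial TTL - received TTL
Hops = 128 - 83 = 45

45


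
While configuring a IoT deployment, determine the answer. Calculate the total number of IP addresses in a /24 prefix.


Given: CIDR prefix /24
Host bits = 32 - 24 = 8
Total addresses = 2^8 = 256

256


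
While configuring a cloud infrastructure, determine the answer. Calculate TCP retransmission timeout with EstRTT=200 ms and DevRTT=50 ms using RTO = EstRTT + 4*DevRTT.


Given: EstRTT = 200 ms, DevRTT = 50 ms
Timeout = EstRTT + 4 * DevRTT
4 * DevRTT = 4 * 50 = 200
Timeout = 200 + 200 = 400 ms

400


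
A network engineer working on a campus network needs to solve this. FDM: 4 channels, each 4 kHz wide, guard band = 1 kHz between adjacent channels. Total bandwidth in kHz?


Given: 4 channels, 4 kHz each, guard = 1 kHz
Channel bandwidth = 4 * 4 = 16 kHz
Guard bands = 3 gaps * 1 kHz = 3 kHz
Total = 16 + 3 = 19 kHz

19


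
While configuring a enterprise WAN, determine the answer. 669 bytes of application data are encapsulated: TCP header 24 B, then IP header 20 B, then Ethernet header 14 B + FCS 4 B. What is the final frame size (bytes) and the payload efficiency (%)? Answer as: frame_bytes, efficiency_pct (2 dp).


TCP segment = 669 + 24 = 693 B
IP packet = 693 + 20 = 713 B
Ethernet frame = 713 + 14 + 4 = 731 B
Efficiency = app / frame = 669 / 731 = 0.915185 = 91.5185% -> 91.52% (2 dp)

731, 91.52


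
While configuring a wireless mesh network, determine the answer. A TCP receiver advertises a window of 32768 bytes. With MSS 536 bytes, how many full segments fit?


Given: RWND = 32768 bytes, MSS = 536 bytes
Full segments = floor(RWND / MSS)
Full segments = floor(32768 / 536)
Full segments = floor(61.1343) = 61

61


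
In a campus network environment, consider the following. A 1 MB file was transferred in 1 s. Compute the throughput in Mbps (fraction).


Given: file = 1 MB, time = 1 s
File in Mb = 1 * 8 = 8 Mb
Throughput = 8 / 1 Mbps
Throughput = 8 Mbps

8


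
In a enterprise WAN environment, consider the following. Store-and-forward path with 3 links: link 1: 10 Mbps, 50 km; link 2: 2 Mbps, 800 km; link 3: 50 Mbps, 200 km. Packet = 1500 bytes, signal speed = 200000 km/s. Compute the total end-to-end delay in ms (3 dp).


Packet = 1500 bytes = 12000 bits. Store-and-forward: sum (t_trans + t_prop) per link.
Link 1: t_trans = 12000/(10*10^6) s = 1.2000 ms; t_prop = 50/200000 s = 0.2500 ms; subtotal = 1.4500 ms
Link 2: t_trans = 12000/(2*10^6) s = 6.0000 ms; t_prop = 800/200000 s = 4.0000 ms; subtotal = 10.0000 ms
Link 3: t_trans = 12000/(50*10^6) s = 0.2400 ms; t_prop = 200/200000 s = 1.0000 ms; subtotal = 1.2400 ms
End-to-end = 1.4500 + 10.0000 + 1.2400 = 12.6900 ms -> 12.690 ms (3 dp)

12.690


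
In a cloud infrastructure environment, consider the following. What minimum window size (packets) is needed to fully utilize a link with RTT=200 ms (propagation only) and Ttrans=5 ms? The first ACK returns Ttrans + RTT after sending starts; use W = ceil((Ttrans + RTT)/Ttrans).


Given: Ttrans = 5 ms, RTT = 200 ms (= 2 * Tprop, Tprop = 100 ms)
Time until first ACK returns = Ttrans + RTT = 5 + 200 = 205 ms
Need W * Ttrans >= Ttrans + RTT  ->  W >= (Ttrans + RTT) / Ttrans
(Ttrans + RTT) / Ttrans = 205 / 5 = 41
W_min = ceil(41) = 41

41


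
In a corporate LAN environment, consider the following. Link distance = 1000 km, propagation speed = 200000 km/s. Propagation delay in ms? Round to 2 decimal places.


Given: distance = 1000 km, speed = 200000 km/s
Delay = distance / speed = 1000 / 200000 seconds
Delay in ms = 1000 * 1000 / 200000
Delay = 5.0000 ms
Rounded to 2 dp = 5.00 ms

5.00


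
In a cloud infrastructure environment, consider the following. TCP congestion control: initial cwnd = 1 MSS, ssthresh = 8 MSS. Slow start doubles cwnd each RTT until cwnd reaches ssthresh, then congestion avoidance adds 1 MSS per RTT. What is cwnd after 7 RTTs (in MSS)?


RTT 0: cwnd = 1 MSS (initial)
RTT 1: cwnd = 2 MSS (slow start, doubled)
RTT 2: cwnd = 4 MSS (slow start, doubled)
RTT 3: cwnd = 8 MSS (slow start, doubled)
RTT 4: cwnd = 9 MSS (congestion avoidance, +1)
RTT 5: cwnd = 10 MSS (congestion avoidance, +1)
RTT 6: cwnd = 11 MSS (congestion avoidance, +1)
RTT 7: cwnd = 12 MSS (congestion avoidance, +1)

12


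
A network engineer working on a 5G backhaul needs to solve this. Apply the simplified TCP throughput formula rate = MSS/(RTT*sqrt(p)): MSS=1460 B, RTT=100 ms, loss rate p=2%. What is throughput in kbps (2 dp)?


Given: MSS = 1460 bytes, RTT = 100 ms, loss = 2%
RTT in seconds = 100 / 1000 = 0.1
Loss rate = 2% = 0.02
sqrt(loss) = sqrt(0.02) = 0.141421356237
Throughput (bytes/s) = 1460 / (0.1 * 0.141421356237) = 103237.5901
Throughput (kbps) = 103237.5901 * 8 / 1000 = 825.900720 -> 825.90 kbps (2 dp)

825.90


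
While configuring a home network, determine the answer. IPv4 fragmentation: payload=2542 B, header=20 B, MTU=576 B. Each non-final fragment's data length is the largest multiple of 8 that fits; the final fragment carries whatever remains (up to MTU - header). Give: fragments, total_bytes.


Max data per non-final fragment = floor((MTU - header)/8)*8 = floor((576 - 20)/8)*8 = floor(556/8)*8 = 552 B
Final fragment needs no 8-byte alignment: it can carry up to MTU - header = 556 B
Non-final fragments needed = ceil((payload - 556) / 552) = ceil(1986/552) = ceil(3.5978) = 4
Number of fragments = 4 + 1 = 5
Fragment sizes (data): 4 * 552 B + 334 B (last, 334 <= 556 OK)
Total bytes sent = payload + n_frags * header = 2542 + 5*20 = 2542 + 100 = 2642 B

5, 2642


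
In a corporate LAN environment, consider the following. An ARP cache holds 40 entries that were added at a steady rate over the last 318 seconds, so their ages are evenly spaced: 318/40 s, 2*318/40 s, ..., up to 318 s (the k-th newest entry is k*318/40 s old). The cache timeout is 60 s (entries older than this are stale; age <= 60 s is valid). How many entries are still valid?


Ages are k * 318/40 s for k = 1..40 (spacing = 7.9500 s).
Entry k is valid iff k * 318/40 <= 60 iff k <= 40 * 60 / 318 = 7.5472
n_valid = floor(7.5472) = 7
(n_stale = 40 - 7 = 33)

7


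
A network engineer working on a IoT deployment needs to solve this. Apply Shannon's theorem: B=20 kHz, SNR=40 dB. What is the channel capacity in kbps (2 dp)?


Given: B = 20 kHz, SNR = 40 dB
SNR linear = 10^(40/10) = 10000
1 + SNR = 10001
log2(10001) = 13.2878566418
C = 20 * 1000 * 13.2878566418 = 265757.1328 bps
C = 265.757133 kbps -> 265.76 kbps (2 dp)

265.76


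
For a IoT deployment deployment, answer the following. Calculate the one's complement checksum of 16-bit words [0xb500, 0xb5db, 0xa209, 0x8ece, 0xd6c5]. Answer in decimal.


Given words: [0xb500, 0xb5db, 0xa209, 0x8ece, 0xd6c5]
Step 1: Sum all words
Raw sum = 46336 + 46555 + 41481 + 36558 + 54981 = 225911
Step 2: Fold carry: (29303 + 3) = 29306
One's complement = ~29306 & 0xFFFF = 36229

36229


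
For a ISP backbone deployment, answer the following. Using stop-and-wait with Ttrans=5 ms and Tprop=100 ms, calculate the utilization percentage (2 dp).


Given: Ttrans = 5 ms, Tprop = 100 ms
RTT = 2 * Tprop = 2 * 100 = 200 ms
U = Ttrans / (Ttrans + RTT)
U = 5 / (5 + 200)
U = 5 / 205 = 0.02439
U% = 2.44%

2.44


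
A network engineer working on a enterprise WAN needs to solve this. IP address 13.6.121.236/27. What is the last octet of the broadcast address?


Given: IP = 13.6.121.236, prefix = /27
Host bits = 32 - 27 = 5
Network last octet = 236 AND mask = 224
Host part size = 2^5 - 1 = 31
Broadcast last octet = 224 OR 31 = 255

255


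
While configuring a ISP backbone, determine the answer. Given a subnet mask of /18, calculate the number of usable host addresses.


Given: subnet mask /18
Host bits = 32 - 18 = 14
Total addresses = 2^14 = 16384
Usable hosts = 16384 - 2 (network + broadcast) = 16382

16382


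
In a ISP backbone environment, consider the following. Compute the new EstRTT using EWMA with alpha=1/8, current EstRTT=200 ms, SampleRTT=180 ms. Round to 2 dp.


Given: EstRTT = 200 ms, SampleRTT = 180 ms, alpha = 1/8
New EstRTT = (1 - alpha) * EstRTT + alpha * SampleRTT
(7/8) * 200 = 175
(1/8) * 180 = 22.5
New EstRTT = 175 + 22.5 = 197.5 ms -> 197.50 ms (2 dp)

197.50


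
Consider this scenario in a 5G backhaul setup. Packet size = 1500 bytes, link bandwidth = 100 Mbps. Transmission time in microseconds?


Given: packet = 1500 bytes, bandwidth = 100 Mbps
Packet in bits = 1500 * 8 = 12000 bits
Bandwidth = 100 * 10^6 = 100000000 bps
Time = 12000 / 100000000 seconds
Time in us = 12000 * 10^6 / 100000000 = 120

120


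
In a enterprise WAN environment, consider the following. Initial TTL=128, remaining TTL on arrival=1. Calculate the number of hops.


Given: initial TTL = 128, received TTL = 1
Hops = initial TTL - received TTL
Hops = 128 - 1 = 127

127


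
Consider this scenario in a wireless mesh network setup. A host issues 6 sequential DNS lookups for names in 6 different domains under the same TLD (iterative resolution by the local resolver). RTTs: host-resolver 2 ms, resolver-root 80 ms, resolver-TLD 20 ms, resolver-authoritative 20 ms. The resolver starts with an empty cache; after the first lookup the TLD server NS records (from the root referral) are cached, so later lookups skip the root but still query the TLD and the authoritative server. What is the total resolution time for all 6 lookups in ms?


Lookup 1 (cold cache): local + root + TLD + auth = 2 + 80 + 20 + 20 = 122 ms
Lookups 2..6 (TLD NS cached -> skip root; new domain -> still ask TLD and auth): local + TLD + auth = 2 + 20 + 20 = 42 ms each
Remaining 5 lookups: 5 * 42 = 210 ms
Total = 122 + 210 = 332 ms

332


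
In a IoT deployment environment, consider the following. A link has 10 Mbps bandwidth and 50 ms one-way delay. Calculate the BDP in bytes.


Given: bandwidth = 10 Mbps, delay = 50 ms
BDP in bits = 10 * 10^6 * 50 / 1000
BDP in bits = 500000
BDP in bytes = 500000 / 8 = 62500

62500


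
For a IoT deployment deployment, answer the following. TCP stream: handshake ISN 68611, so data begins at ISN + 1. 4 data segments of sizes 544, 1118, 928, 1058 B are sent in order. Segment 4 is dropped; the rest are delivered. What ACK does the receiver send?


SYN uses sequence number 68611; first data byte = ISN + 1 = 68612.
Segment 1: SEQ = 68612, len = 544 B, covers [68612, 69155]
Segment 2: SEQ = 69156, len = 1118 B, covers [69156, 70273]
Segment 3: SEQ = 70274, len = 928 B, covers [70274, 71201]
Segment 4: SEQ = 71202, len = 1058 B, covers [71202, 72259] [LOST]
In-order data received: bytes [68612, 71201] (segments 1..3).
Segment 4 missing -> gap begins at byte 71202.
Cumulative ACK = next expected in-order byte = 68612 + 544 + 1118 + 928 = 71202

71202


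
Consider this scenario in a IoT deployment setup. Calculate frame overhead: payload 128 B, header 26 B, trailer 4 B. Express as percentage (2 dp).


Given: payload = 128 B, header = 26 B, trailer = 4 B
Overhead bytes = header + trailer = 26 + 4 = 30
Total frame = payload + overhead = 128 + 30 = 158
Overhead % = 30 / 158 * 100 = 18.9873% -> 18.99% (2 dp)

18.99


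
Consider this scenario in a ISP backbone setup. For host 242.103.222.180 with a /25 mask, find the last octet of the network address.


Given: IP = 242.103.222.180, prefix = /25
Subnet mask = 255.255.255.128
Last octet of IP: 180
Last octet of mask: 128
Network last octet = 180 AND 128 = 128

128


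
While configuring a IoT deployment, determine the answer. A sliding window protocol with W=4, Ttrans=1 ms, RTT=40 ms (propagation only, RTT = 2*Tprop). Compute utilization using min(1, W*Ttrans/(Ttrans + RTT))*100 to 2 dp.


Given: W = 4, Ttrans = 1 ms, RTT = 40 ms (= 2 * Tprop, Tprop = 20 ms)
Cycle time = Ttrans + RTT = 1 + 40 = 41 ms (first packet sent until its ACK returns)
W * Ttrans = 4 * 1 = 4 ms of sending per cycle
W * Ttrans / (Ttrans + RTT) = 4 / 41 = 0.097561
U = min(1, 0.097561) = 0.097561
U% = 9.76%

9.76


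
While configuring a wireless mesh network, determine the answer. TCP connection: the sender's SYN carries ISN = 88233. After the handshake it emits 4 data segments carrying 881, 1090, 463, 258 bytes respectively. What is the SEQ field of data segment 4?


The SYN occupies sequence number ISN = 88233, so the first data byte is ISN + 1 = 88234.
SEQ of data segment i = (ISN + 1) + sum of payload sizes of segments 1..i-1.
Segment 1: SEQ = 88234, payload = 881 bytes
Segment 2: SEQ = 89115, payload = 1090 bytes
Segment 3: SEQ = 90205, payload = 463 bytes
Segment 4: SEQ = 90668, payload = 258 bytes
SEQ of segment 4 = 88234 + 881 + 1090 + 463 = 90668

90668


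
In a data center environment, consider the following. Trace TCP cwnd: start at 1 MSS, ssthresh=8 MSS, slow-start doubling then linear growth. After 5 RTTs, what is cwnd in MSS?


RTT 0: cwnd = 1 MSS (initial)
RTT 1: cwnd = 2 MSS (slow start, doubled)
RTT 2: cwnd = 4 MSS (slow start, doubled)
RTT 3: cwnd = 8 MSS (slow start, doubled)
RTT 4: cwnd = 9 MSS (congestion avoidance, +1)
RTT 5: cwnd = 10 MSS (congestion avoidance, +1)

10


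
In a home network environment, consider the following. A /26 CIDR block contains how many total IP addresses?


Given: CIDR prefix /26
Host bits = 32 - 26 = 6
Total addresses = 2^6 = 64

64


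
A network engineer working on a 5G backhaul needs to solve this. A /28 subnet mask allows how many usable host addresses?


Given: subnet mask /28
Host bits = 32 - 28 = 4
Total addresses = 2^4 = 16
Usable hosts = 16 - 2 (network + broadcast) = 14

14


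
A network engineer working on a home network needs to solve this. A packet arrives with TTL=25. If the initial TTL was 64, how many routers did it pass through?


Given: initial TTL = 64, received TTL = 25
Hops = initial TTL - received TTL
Hops = 64 - 25 = 39

39


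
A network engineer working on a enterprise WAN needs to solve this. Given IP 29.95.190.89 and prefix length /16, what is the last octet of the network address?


Given: IP = 29.95.190.89, prefix = /16
Subnet mask = 255.255.0.0
Last octet of IP: 89
Last octet of mask: 0
Network last octet = 89 AND 0 = 0

0


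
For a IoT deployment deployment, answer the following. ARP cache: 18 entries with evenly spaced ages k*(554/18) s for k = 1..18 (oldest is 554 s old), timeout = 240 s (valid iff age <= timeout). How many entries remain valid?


Ages are k * 554/18 s for k = 1..18 (spacing = 30.7778 s).
Entry k is valid iff k * 554/18 <= 240 iff k <= 18 * 240 / 554 = 7.7978
n_valid = floor(7.7978) = 7
(n_stale = 18 - 7 = 11)

7


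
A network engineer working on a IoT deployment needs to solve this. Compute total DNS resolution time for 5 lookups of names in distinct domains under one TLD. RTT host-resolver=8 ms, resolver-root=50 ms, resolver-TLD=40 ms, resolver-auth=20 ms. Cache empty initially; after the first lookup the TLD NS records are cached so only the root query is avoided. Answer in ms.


Lookup 1 (cold cache): local + root + TLD + auth = 8 + 50 + 40 + 20 = 118 ms
Lookups 2..5 (TLD NS cached -> skip root; new domain -> still ask TLD and auth): local + TLD + auth = 8 + 40 + 20 = 68 ms each
Remaining 4 lookups: 4 * 68 = 272 ms
Total = 118 + 272 = 390 ms

390


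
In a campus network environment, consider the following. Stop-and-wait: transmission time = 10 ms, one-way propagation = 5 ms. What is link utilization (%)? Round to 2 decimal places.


Given: Ttrans = 10 ms, Tprop = 5 ms
RTT = 2 * Tprop = 2 * 5 = 10 ms
U = Ttrans / (Ttrans + RTT)
U = 10 / (10 + 10)
U = 10 / 20 = 0.5
U% = 50.00%

50.00


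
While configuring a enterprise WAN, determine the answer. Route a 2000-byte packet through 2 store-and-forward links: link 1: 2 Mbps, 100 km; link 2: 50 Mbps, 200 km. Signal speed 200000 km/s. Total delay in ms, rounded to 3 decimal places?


Packet = 2000 bytes = 16000 bits. Store-and-forward: sum (t_trans + t_prop) per link.
Link 1: t_trans = 16000/(2*10^6) s = 8.0000 ms; t_prop = 100/200000 s = 0.5000 ms; subtotal = 8.5000 ms
Link 2: t_trans = 16000/(50*10^6) s = 0.3200 ms; t_prop = 200/200000 s = 1.0000 ms; subtotal = 1.3200 ms
End-to-end = 8.5000 + 1.3200 = 9.8200 ms -> 9.820 ms (3 dp)

9.820


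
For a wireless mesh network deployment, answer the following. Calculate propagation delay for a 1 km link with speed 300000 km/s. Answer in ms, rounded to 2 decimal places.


Given: distance = 1 km, speed = 300000 km/s
Delay = distance / speed = 1 / 300000 seconds
Delay in ms = 1 * 1000 / 300000
Delay = 0.0033 ms
Rounded to 2 dp = 0.00 ms

0.00


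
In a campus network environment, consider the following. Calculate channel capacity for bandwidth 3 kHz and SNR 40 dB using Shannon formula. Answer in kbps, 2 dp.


Given: B = 3 kHz, SNR = 40 dB
SNR linear = 10^(40/10) = 10000
1 + SNR = 10001
log2(10001) = 13.2878566418
C = 3 * 1000 * 13.2878566418 = 39863.5699 bps
C = 39.863570 kbps -> 39.86 kbps (2 dp)

39.86


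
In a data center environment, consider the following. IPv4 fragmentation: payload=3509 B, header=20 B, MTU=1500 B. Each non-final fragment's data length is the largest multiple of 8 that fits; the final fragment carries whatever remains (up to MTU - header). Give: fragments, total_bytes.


Max data per non-final fragment = floor((MTU - header)/8)*8 = floor((1500 - 20)/8)*8 = floor(1480/8)*8 = 1480 B
Final fragment needs no 8-byte alignment: it can carry up to MTU - header = 1480 B
Non-final fragments needed = ceil((payload - 1480) / 1480) = ceil(2029/1480) = ceil(1.3709) = 2
Number of fragments = 2 + 1 = 3
Fragment sizes (data): 2 * 1480 B + 549 B (last, 549 <= 1480 OK)
Total bytes sent = payload + n_frags * header = 3509 + 3*20 = 3509 + 60 = 3569 B

3, 3569


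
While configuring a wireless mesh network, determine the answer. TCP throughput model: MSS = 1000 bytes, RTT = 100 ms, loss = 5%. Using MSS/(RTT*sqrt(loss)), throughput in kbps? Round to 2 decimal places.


Given: MSS = 1000 bytes, RTT = 100 ms, loss = 5%
RTT in seconds = 100 / 1000 = 0.1
Loss rate = 5% = 0.05
sqrt(loss) = sqrt(0.05) = 0.223606797750
Throughput (bytes/s) = 1000 / (0.1 * 0.223606797750) = 44721.3595
Throughput (kbps) = 44721.3595 * 8 / 1000 = 357.770876 -> 357.77 kbps (2 dp)

357.77


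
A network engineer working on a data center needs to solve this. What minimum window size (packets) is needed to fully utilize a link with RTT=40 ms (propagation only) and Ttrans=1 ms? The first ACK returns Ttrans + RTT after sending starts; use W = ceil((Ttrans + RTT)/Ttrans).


Given: Ttrans = 1 ms, RTT = 40 ms (= 2 * Tprop, Tprop = 20 ms)
Time until first ACK returns = Ttrans + RTT = 1 + 40 = 41 ms
Need W * Ttrans >= Ttrans + RTT  ->  W >= (Ttrans + RTT) / Ttrans
(Ttrans + RTT) / Ttrans = 41 / 1 = 41
W_min = ceil(41) = 41

41


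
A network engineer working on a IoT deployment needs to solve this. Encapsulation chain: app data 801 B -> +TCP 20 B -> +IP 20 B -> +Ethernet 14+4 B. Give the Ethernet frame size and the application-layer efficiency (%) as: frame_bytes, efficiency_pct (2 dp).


TCP segment = 801 + 20 = 821 B
IP packet = 821 + 20 = 841 B
Ethernet frame = 841 + 14 + 4 = 859 B
Efficiency = app / frame = 801 / 859 = 0.932480 = 93.2480% -> 93.25% (2 dp)

859, 93.25


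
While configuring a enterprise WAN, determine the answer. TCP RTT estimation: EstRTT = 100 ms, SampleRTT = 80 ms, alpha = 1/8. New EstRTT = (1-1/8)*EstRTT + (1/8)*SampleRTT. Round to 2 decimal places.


Given: EstRTT = 100 ms, SampleRTT = 80 ms, alpha = 1/8
New EstRTT = (1 - alpha) * EstRTT + alpha * SampleRTT
(7/8) * 100 = 87.5
(1/8) * 80 = 10
New EstRTT = 87.5 + 10 = 97.5 ms -> 97.50 ms (2 dp)

97.50


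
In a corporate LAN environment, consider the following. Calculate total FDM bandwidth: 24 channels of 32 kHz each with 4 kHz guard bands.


Given: 24 channels, 32 kHz each, guard = 4 kHz
Channel bandwidth = 24 * 32 = 768 kHz
Guard bands = 23 gaps * 4 kHz = 92 kHz
Total = 768 + 92 = 860 kHz

860


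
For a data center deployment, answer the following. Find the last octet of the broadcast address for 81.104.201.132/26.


Given: IP = 81.104.201.132, prefix = /26
Host bits = 32 - 26 = 6
Network last octet = 132 AND mask = 128
Host part size = 2^6 - 1 = 63
Broadcast last octet = 128 OR 63 = 191

191


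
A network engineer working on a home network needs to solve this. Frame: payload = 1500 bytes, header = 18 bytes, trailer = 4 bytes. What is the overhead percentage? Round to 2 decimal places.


Given: payload = 1500 B, header = 18 B, trailer = 4 B
Overhead bytes = header + trailer = 18 + 4 = 22
Total frame = payload + overhead = 1500 + 22 = 1522
Overhead % = 22 / 1522 * 100 = 1.4455% -> 1.45% (2 dp)

1.45


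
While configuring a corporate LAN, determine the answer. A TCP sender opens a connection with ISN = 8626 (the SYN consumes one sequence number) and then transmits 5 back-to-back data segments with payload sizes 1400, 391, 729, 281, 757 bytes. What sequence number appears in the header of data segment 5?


The SYN occupies sequence number ISN = 8626, so the first data byte is ISN + 1 = 8627.
SEQ of data segment i = (ISN + 1) + sum of payload sizes of segments 1..i-1.
Segment 1: SEQ = 8627, payload = 1400 bytes
Segment 2: SEQ = 10027, payload = 391 bytes
Segment 3: SEQ = 10418, payload = 729 bytes
Segment 4: SEQ = 11147, payload = 281 bytes
Segment 5: SEQ = 11428, payload = 757 bytes
SEQ of segment 5 = 8627 + 1400 + 391 + 729 + 281 = 11428

11428


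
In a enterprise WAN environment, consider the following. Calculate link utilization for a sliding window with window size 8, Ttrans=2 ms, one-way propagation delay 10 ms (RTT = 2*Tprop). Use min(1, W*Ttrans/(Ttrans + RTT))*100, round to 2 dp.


Given: W = 8, Ttrans = 2 ms, RTT = 20 ms (= 2 * Tprop, Tprop = 10 ms)
Cycle time = Ttrans + RTT = 2 + 20 = 22 ms (first packet sent until its ACK returns)
W * Ttrans = 8 * 2 = 16 ms of sending per cycle
W * Ttrans / (Ttrans + RTT) = 16 / 22 = 0.727273
U = min(1, 0.727273) = 0.727273
U% = 72.73%

72.73


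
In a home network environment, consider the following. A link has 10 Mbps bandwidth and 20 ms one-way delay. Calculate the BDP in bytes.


Given: bandwidth = 10 Mbps, delay = 20 ms
BDP in bits = 10 * 10^6 * 20 / 1000
BDP in bits = 200000
BDP in bytes = 200000 / 8 = 25000

25000


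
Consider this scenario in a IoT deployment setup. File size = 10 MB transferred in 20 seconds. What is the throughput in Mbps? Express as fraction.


Given: file = 10 MB, time = 20 s
File in Mb = 10 * 8 = 80 Mb
Throughput = 80 / 20 Mbps
Throughput = 4 Mbps

4


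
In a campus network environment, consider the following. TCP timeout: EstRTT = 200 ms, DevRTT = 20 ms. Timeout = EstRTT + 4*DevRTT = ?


Given: EstRTT = 200 ms, DevRTT = 20 ms
Timeout = EstRTT + 4 * DevRTT
4 * DevRTT = 4 * 20 = 80
Timeout = 200 + 80 = 280 ms

280


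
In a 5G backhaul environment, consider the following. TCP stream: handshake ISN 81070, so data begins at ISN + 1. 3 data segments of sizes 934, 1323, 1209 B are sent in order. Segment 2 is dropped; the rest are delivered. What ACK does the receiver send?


SYN uses sequence number 81070; first data byte = ISN + 1 = 81071.
Segment 1: SEQ = 81071, len = 934 B, covers [81071, 82004]
Segment 2: SEQ = 82005, len = 1323 B, covers [82005, 83327] [LOST]
Segment 3: SEQ = 83328, len = 1209 B, covers [83328, 84536]
In-order data received: bytes [81071, 82004] (segments 1..1).
Segment 2 missing -> gap begins at byte 82005; later segments buffered out of order.
Cumulative ACK = next expected in-order byte = 81071 + 934 = 82005

82005


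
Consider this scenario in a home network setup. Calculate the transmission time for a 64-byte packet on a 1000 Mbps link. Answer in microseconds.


Given: packet = 64 bytes, bandwidth = 1000 Mbps
Packet in bits = 64 * 8 = 512 bits
Bandwidth = 1000 * 10^6 = 1000000000 bps
Time = 512 / 1000000000 seconds
Time in us = 512 * 10^6 / 1000000000 = 0.512

0.512


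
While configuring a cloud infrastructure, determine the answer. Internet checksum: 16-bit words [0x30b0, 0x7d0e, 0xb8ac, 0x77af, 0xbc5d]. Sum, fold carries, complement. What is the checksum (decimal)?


Given words: [0x30b0, 0x7d0e, 0xb8ac, 0x77af, 0xbc5d]
Step 1: Sum all words
Raw sum = 12464 + 32014 + 47276 + 30639 + 48221 = 170614
Step 2: Fold carry: (39542 + 2) = 39544
One's complement = ~39544 & 0xFFFF = 25991

25991


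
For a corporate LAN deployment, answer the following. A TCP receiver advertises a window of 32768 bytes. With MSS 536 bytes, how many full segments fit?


Given: RWND = 32768 bytes, MSS = 536 bytes
Full segments = floor(RWND / MSS)
Full segments = floor(32768 / 536)
Full segments = floor(61.1343) = 61

61


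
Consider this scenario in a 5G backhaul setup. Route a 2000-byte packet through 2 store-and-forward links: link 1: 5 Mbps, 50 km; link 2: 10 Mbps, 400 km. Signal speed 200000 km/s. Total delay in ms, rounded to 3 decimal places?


Packet = 2000 bytes = 16000 bits. Store-and-forward: sum (t_trans + t_prop) per link.
Link 1: t_trans = 16000/(5*10^6) s = 3.2000 ms; t_prop = 50/200000 s = 0.2500 ms; subtotal = 3.4500 ms
Link 2: t_trans = 16000/(10*10^6) s = 1.6000 ms; t_prop = 400/200000 s = 2.0000 ms; subtotal = 3.6000 ms
End-to-end = 3.4500 + 3.6000 = 7.0500 ms -> 7.050 ms (3 dp)

7.050


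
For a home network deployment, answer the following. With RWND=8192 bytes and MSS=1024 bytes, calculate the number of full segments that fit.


Given: RWND = 8192 bytes, MSS = 1024 bytes
Full segments = floor(RWND / MSS)
Full segments = floor(8192 / 1024)
Full segments = floor(8.0) = 8

8


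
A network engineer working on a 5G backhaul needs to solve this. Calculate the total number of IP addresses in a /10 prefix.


Given: CIDR prefix /10
Host bits = 32 - 10 = 22
Total addresses = 2^22 = 4194304

4194304


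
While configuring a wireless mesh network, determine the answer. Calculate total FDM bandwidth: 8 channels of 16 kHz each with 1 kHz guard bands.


Given: 8 channels, 16 kHz each, guard = 1 kHz
Channel bandwidth = 8 * 16 = 128 kHz
Guard bands = 7 gaps * 1 kHz = 7 kHz
Total = 128 + 7 = 135 kHz

135


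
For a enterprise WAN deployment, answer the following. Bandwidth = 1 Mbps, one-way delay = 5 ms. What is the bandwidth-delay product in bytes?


Given: bandwidth = 1 Mbps, delay = 5 ms
BDP in bits = 1 * 10^6 * 5 / 1000
BDP in bits = 5000
BDP in bytes = 5000 / 8 = 625

625


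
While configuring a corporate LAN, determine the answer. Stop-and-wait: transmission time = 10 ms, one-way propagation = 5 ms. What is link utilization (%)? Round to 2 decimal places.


Given: Ttrans = 10 ms, Tprop = 5 ms
RTT = 2 * Tprop = 2 * 5 = 10 ms
U = Ttrans / (Ttrans + RTT)
U = 10 / (10 + 10)
U = 10 / 20 = 0.5
U% = 50.00%

50.00


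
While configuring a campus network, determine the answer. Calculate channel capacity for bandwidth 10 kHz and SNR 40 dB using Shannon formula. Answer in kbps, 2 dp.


Given: B = 10 kHz, SNR = 40 dB
SNR linear = 10^(40/10) = 10000
1 + SNR = 10001
log2(10001) = 13.2878566418
C = 10 * 1000 * 13.2878566418 = 132878.5664 bps
C = 132.878566 kbps -> 132.88 kbps (2 dp)

132.88


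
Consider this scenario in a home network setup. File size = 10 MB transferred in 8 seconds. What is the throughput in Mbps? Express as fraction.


Given: file = 10 MB, time = 8 s
File in Mb = 10 * 8 = 80 Mb
Throughput = 80 / 8 Mbps
Throughput = 10 Mbps

10


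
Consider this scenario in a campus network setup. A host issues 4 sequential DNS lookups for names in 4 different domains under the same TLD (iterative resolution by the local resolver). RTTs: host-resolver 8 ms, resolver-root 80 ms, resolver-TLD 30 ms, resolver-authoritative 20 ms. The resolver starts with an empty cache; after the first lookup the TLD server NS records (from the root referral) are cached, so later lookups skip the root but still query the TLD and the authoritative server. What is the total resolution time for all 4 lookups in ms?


Lookup 1 (cold cache): local + root + TLD + auth = 8 + 80 + 30 + 20 = 138 ms
Lookups 2..4 (TLD NS cached -> skip root; new domain -> still ask TLD and auth): local + TLD + auth = 8 + 30 + 20 = 58 ms each
Remaining 3 lookups: 3 * 58 = 174 ms
Total = 138 + 174 = 312 ms

312


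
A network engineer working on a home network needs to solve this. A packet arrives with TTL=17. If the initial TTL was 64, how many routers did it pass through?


Given: initial TTL = 64, received TTL = 17
Hops = initial TTL - received TTL
Hops = 64 - 17 = 47

47


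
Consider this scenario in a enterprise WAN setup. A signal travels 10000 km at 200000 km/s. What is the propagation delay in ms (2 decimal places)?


Given: distance = 10000 km, speed = 200000 km/s
Delay = distance / speed = 10000 / 200000 seconds
Delay in ms = 10000 * 1000 / 200000
Delay = 50.0000 ms
Rounded to 2 dp = 50.00 ms

50.00


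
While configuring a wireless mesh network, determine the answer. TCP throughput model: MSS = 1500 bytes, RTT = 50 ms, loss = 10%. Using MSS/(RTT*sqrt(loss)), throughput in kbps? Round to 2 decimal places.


Given: MSS = 1500 bytes, RTT = 50 ms, loss = 10%
RTT in seconds = 50 / 1000 = 0.05
Loss rate = 10% = 0.1
sqrt(loss) = sqrt(0.1) = 0.316227766017
Throughput (bytes/s) = 1500 / (0.05 * 0.316227766017) = 94868.3298
Throughput (kbps) = 94868.3298 * 8 / 1000 = 758.946638 -> 758.95 kbps (2 dp)

758.95


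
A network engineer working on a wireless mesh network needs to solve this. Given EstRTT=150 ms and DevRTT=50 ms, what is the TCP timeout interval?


Given: EstRTT = 150 ms, DevRTT = 50 ms
Timeout = EstRTT + 4 * DevRTT
4 * DevRTT = 4 * 50 = 200
Timeout = 150 + 200 = 350 ms

350


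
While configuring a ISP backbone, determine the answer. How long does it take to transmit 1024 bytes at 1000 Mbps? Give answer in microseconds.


Given: packet = 1024 bytes, bandwidth = 1000 Mbps
Packet in bits = 1024 * 8 = 8192 bits
Bandwidth = 1000 * 10^6 = 1000000000 bps
Time = 8192 / 1000000000 seconds
Time in us = 8192 * 10^6 / 1000000000 = 8.192

8.192


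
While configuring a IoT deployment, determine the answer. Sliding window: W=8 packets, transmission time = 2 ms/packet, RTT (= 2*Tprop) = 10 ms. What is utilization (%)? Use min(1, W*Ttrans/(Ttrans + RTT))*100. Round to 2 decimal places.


Given: W = 8, Ttrans = 2 ms, RTT = 10 ms (= 2 * Tprop, Tprop = 5 ms)
Cycle time = Ttrans + RTT = 2 + 10 = 12 ms (first packet sent until its ACK returns)
W * Ttrans = 8 * 2 = 16 ms of sending per cycle
W * Ttrans / (Ttrans + RTT) = 16 / 12 = 1.333333
U = min(1, 1.333333) = 1.000000
U% = 100.00%

100.00


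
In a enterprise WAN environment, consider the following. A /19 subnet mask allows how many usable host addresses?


Given: subnet mask /19
Host bits = 32 - 19 = 13
Total addresses = 2^13 = 8192
Usable hosts = 8192 - 2 (network + broadcast) = 8190

8190


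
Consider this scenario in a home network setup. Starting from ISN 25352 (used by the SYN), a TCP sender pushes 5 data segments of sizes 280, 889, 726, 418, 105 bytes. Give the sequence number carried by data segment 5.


The SYN occupies sequence number ISN = 25352, so the first data byte is ISN + 1 = 25353.
SEQ of data segment i = (ISN + 1) + sum of payload sizes of segments 1..i-1.
Segment 1: SEQ = 25353, payload = 280 bytes
Segment 2: SEQ = 25633, payload = 889 bytes
Segment 3: SEQ = 26522, payload = 726 bytes
Segment 4: SEQ = 27248, payload = 418 bytes
Segment 5: SEQ = 27666, payload = 105 bytes
SEQ of segment 5 = 25353 + 280 + 889 + 726 + 418 = 27666

27666


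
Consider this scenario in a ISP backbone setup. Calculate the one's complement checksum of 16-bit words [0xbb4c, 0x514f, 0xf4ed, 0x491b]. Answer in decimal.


Given words: [0xbb4c, 0x514f, 0xf4ed, 0x491b]
Step 1: Sum all words
Raw sum = 47948 + 20815 + 62701 + 18715 = 150179
Step 2: Fold carry: (19107 + 2) = 19109
One's complement = ~19109 & 0xFFFF = 46426

46426
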